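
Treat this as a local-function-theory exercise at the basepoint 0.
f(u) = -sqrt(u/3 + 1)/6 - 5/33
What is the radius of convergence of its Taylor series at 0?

Branch term (-1/6)*sqrt(1 - u/(-3)): its argument vanishes at u = -3, a square-root branch point, modulus 3.
The radius of convergence is the smallest modulus among the singular points: 3.

The radius of convergence is 3.


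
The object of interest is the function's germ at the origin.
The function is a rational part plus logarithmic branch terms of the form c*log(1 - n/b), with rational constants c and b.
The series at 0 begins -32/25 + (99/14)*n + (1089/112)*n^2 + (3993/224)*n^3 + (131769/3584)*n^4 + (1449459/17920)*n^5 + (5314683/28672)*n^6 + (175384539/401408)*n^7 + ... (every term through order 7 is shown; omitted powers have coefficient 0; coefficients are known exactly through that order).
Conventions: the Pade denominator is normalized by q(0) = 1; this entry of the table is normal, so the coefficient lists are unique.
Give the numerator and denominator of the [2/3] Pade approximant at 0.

Taylor coefficients needed (read off): a_0 = -32/25, a_1 = 99/14, a_2 = 1089/112, a_3 = 3993/224, a_4 = 131769/3584, a_5 = 1449459/17920.
Write the denominator as Q(n) = 1 + q1*n + q2*n^2 + q3*n^3. Requiring Q*f - P = O(n^6) with deg P <= 2 kills the coefficients of n^3..n^5 in Q*f:
  n^3: a_3 + q1*a_2 + q2*a_1 + q3*a_0 = 0, i.e. 3993/224 + (1089/112)*q1 + (99/14)*q2 + (-32/25)*q3 = 0.
  n^4: a_4 + q1*a_3 + q2*a_2 + q3*a_1 = 0, i.e. 131769/3584 + (3993/224)*q1 + (1089/112)*q2 + (99/14)*q3 = 0.
  n^5: a_5 + q1*a_4 + q2*a_3 + q3*a_2 = 0, i.e. 1449459/17920 + (131769/3584)*q1 + (3993/224)*q2 + (1089/112)*q3 = 0.
Solving this linear system: q1 = -49467/15740, q2 = 231231/125920, q3 = 19965/100736.
The numerator is Q*f truncated at degree 2: P0 = a_0 = -32/25; P1 = a_1 + q1*a_0 = 15279429/1377250; P2 = a_2 + q1*a_1 + q2*a_0 = -163629147/11018000.

The Pade approximant has numerator coefficients [-32/25, 15279429/1377250, -163629147/11018000]; denominator coefficients [1, -49467/15740, 231231/125920, 19965/100736].


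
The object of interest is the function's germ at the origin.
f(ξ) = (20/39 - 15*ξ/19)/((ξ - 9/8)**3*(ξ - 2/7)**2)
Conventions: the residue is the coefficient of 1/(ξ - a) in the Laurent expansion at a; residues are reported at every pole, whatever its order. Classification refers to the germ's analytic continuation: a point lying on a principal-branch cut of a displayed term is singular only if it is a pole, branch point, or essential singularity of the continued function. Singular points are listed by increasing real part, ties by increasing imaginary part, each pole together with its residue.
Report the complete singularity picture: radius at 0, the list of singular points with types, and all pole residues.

Denominator factor (ξ - 2/7)^2: pole of order 2 at 2/7, modulus 2/7.
Denominator factor (ξ - 9/8)^3: pole of order 3 at 9/8, modulus 9/8.
The radius of convergence is the smallest modulus among the singular points: 2/7.
At the order-2 pole 2/7 set g(ξ) = (ξ - (2/7))^2*f(ξ) = (20/39 - 15*ξ/19)/(ξ - 9/8)**3.
Order-2 pole: residue = g'(a); g'(2/7) = -25464320/63435853, so the residue is -25464320/63435853.
At the order-3 pole 9/8 set g(ξ) = (ξ - (9/8))^3*f(ξ) = (20/39 - 15*ξ/19)/(ξ - 2/7)**2.
Order-3 pole: residue = g''(a)/2; g''(9/8) = 50928640/63435853, so the residue is 25464320/63435853.
List the singular points by increasing real part (a conjugate pair: the negative imaginary part first).

Radius of convergence at 0: 2/7.
At 2/7: a pole of order 2; residue -25464320/63435853.
At 9/8: a pole of order 3; residue 25464320/63435853.


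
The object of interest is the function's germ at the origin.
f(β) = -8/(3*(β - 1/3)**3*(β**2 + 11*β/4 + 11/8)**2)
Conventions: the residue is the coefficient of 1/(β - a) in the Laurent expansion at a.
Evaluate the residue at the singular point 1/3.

At the order-3 pole 1/3 set g(β) = (β - (1/3))^3*f(β) = -8/(3*(β**2 + 11*β/4 + 11/8)**2).
Order-3 pole: residue = g''(a)/2; g''(1/3) = -4330672128/895745041, so the residue is -2165336064/895745041.

The residue is -2165336064/895745041.


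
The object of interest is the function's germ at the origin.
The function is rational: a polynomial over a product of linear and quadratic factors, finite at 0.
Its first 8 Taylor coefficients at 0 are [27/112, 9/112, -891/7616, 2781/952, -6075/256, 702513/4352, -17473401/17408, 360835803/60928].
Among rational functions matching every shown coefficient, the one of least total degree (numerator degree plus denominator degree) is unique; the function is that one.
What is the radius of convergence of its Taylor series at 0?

The radius of convergence is -3/2 + (1/6)*sqrt(105).

No rational of total degree below 6 reproduces all 8 coefficients; solving the [2/4] Pade equations on them gives f(φ) = (36*φ**2/17 + φ + 3/28)/(φ**2 - 3*φ - 2/3)**2, whose expansion matches every shown term.
Denominator factor (φ**2 - 3*φ - 2/3)^2: discriminant 35/3, real irrational roots 3/2 + (1/6)*sqrt(105) and 3/2 - (1/6)*sqrt(105); poles of order 2, moduli 3/2 + (1/6)*sqrt(105) and -3/2 + (1/6)*sqrt(105).
The radius of convergence is the smallest modulus among the singular points: -3/2 + (1/6)*sqrt(105).


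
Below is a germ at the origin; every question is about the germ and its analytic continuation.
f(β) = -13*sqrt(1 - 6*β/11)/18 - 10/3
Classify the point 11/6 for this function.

The point is an algebraic (square-root) branch point.

The term (-13/18)*sqrt(1 - β/(11/6)) has argument 1 - 11/6/(11/6) = 0 at 11/6: a square-root (algebraic, two-sheeted) branch point; the remaining terms are analytic or single-valued there.


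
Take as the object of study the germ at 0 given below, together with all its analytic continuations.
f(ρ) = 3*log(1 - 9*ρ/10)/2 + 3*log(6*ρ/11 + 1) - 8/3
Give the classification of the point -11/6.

The term (3)*log(1 - ρ/(-11/6)) has argument 1 - -11/6/(-11/6) = 0 at -11/6: a logarithmic (infinitely-sheeted) branch point; the remaining terms are analytic or single-valued there.

The point is a logarithmic branch point.


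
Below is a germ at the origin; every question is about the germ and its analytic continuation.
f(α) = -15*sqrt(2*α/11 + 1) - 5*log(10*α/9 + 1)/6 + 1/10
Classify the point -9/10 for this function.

The point is a logarithmic branch point.

The term (-5/6)*log(1 - α/(-9/10)) has argument 1 - -9/10/(-9/10) = 0 at -9/10: a logarithmic (infinitely-sheeted) branch point; the remaining terms are analytic or single-valued there.


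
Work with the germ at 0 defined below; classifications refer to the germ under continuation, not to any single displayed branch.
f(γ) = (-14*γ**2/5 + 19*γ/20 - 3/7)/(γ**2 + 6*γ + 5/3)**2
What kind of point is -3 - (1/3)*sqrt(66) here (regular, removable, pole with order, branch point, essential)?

The point is a pole of order 2.

The denominator factor γ**2 + 6*γ + 5/3 vanishes at -3 - (1/3)*sqrt(66) and appears to the power 2; the numerator there equals -4117/84 - (71/12)*sqrt(66), nonzero, and no other factor vanishes.
Hence a pole whose order is the multiplicity, 2.


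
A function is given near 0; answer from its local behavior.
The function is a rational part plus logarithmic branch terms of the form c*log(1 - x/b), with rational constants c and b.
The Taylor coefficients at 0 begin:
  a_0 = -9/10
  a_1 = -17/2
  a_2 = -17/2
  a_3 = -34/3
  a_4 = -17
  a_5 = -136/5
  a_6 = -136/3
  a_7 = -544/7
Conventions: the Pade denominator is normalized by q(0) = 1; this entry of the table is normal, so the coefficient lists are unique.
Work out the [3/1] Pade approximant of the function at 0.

The Pade approximant has numerator coefficients [-9/10, -143/20, 17/4, 17/12]; denominator coefficients [1, -3/2].

Taylor coefficients needed (read off): a_0 = -9/10, a_1 = -17/2, a_2 = -17/2, a_3 = -34/3, a_4 = -17.
Write the denominator as Q(x) = 1 + q1*x. Requiring Q*f - P = O(x^5) with deg P <= 3 kills the coefficients of x^4..x^4 in Q*f:
  x^4: a_4 + q1*a_3 = 0, i.e. -17 + (-34/3)*q1 = 0.
Solving this linear system: q1 = -3/2.
The numerator is Q*f truncated at degree 3: P0 = a_0 = -9/10; P1 = a_1 + q1*a_0 = -143/20; P2 = a_2 + q1*a_1 = 17/4; P3 = a_3 + q1*a_2 = 17/12.


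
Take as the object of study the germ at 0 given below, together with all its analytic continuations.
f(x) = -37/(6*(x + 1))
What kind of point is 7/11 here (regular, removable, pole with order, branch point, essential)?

Denominator factors: x + 1 = 18/11 at x = 7/11 — none vanishes.
So the germ continues analytically to 7/11.

The point is a regular point.


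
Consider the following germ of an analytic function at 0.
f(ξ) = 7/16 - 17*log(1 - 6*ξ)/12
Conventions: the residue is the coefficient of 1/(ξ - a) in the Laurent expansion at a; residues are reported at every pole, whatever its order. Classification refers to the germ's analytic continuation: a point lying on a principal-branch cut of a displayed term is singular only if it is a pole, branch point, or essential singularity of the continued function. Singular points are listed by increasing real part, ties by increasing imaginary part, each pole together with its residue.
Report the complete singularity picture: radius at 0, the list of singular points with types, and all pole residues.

Branch term (-17/12)*log(1 - ξ/(1/6)): its argument vanishes at ξ = 1/6, a logarithmic branch point, modulus 1/6.
The radius of convergence is the smallest modulus among the singular points: 1/6.

Radius of convergence at 0: 1/6.
At 1/6: a logarithmic branch point.


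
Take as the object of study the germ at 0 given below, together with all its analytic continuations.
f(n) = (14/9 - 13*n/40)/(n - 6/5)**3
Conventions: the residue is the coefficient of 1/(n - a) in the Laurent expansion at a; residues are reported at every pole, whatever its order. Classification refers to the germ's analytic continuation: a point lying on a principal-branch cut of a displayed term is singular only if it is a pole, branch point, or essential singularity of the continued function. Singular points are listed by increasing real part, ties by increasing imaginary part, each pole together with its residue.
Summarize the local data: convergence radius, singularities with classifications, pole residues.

Radius of convergence at 0: 6/5.
At 6/5: a pole of order 3; residue 0.

Denominator factor (n - 6/5)^3: pole of order 3 at 6/5, modulus 6/5.
The radius of convergence is the smallest modulus among the singular points: 6/5.
At the order-3 pole 6/5 set g(n) = (n - (6/5))^3*f(n) = 14/9 - 13*n/40.
Order-3 pole: residue = g''(a)/2; g''(6/5) = 0, so the residue is 0.


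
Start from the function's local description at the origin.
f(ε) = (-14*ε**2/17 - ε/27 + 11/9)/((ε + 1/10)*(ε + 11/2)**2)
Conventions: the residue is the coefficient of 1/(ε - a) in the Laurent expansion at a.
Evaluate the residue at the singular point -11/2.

The residue is -289535/334611.

At the order-2 pole -11/2 set g(ε) = (ε - (-11/2))^2*f(ε) = (-14*ε**2/17 - ε/27 + 11/9)/(ε + 1/10).
Order-2 pole: residue = g'(a); g'(-11/2) = -289535/334611, so the residue is -289535/334611.


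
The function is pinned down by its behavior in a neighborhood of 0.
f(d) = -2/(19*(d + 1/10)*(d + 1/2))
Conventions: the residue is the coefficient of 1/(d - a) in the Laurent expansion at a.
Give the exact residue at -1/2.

The residue is 5/19.

At the order-1 pole -1/2 set g(d) = (d - (-1/2))*f(d) = -2/(19*(d + 1/10)).
Simple pole: residue = g(a) at a = -1/2, which is 5/19.


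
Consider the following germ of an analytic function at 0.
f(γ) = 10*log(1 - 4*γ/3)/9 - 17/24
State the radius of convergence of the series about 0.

Branch term (10/9)*log(1 - γ/(3/4)): its argument vanishes at γ = 3/4, a logarithmic branch point, modulus 3/4.
The radius of convergence is the smallest modulus among the singular points: 3/4.

The radius of convergence is 3/4.


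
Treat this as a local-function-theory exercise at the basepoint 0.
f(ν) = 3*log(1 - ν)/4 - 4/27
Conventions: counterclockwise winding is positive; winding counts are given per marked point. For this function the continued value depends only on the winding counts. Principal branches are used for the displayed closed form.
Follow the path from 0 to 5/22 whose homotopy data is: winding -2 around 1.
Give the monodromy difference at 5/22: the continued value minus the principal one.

The rational part is single-valued and drops out of the difference; each branch term changes only by its own monodromy.
(3/4)*log(1 - ν/(1)): each positive loop around 1 adds 2*pi*i to the log, so winding -2 contributes (3/4)*(-2)*2*pi*i = -(3)*pi*i.
Summing the contributions at ν = 5/22 gives -(3)*pi*i.

Continued minus principal equals -(3)*pi*i.


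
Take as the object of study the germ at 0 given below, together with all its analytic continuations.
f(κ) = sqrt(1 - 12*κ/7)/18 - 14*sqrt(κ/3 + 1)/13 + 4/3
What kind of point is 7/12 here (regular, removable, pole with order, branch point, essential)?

The term (1/18)*sqrt(1 - κ/(7/12)) has argument 1 - 7/12/(7/12) = 0 at 7/12: a square-root (algebraic, two-sheeted) branch point; the remaining terms are analytic or single-valued there.

The point is an algebraic (square-root) branch point.


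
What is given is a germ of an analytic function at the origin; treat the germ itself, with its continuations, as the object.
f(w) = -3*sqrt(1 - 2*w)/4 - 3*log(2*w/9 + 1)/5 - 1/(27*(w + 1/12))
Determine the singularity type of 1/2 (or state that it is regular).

The point is an algebraic (square-root) branch point.

The term (-3/4)*sqrt(1 - w/(1/2)) has argument 1 - 1/2/(1/2) = 0 at 1/2: a square-root (algebraic, two-sheeted) branch point; the remaining terms are analytic or single-valued there.


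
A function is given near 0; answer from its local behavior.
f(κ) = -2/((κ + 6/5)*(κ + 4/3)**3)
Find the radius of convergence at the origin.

Denominator factor (κ + 4/3)^3: pole of order 3 at -4/3, modulus 4/3.
Denominator factor (κ + 6/5): pole of order 1 at -6/5, modulus 6/5.
The radius of convergence is the smallest modulus among the singular points: 6/5.

The radius of convergence is 6/5.


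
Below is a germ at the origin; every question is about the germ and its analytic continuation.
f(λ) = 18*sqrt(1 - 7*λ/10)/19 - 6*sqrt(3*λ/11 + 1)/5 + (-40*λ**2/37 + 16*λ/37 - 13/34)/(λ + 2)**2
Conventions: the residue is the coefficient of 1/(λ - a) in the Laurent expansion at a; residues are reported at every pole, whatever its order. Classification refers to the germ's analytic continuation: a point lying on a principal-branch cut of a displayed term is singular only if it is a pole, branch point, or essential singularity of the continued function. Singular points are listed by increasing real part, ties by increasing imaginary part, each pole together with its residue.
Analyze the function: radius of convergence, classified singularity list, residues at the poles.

Denominator factor (λ + 2)^2: pole of order 2 at -2, modulus 2.
Branch term (18/19)*sqrt(1 - λ/(10/7)): its argument vanishes at λ = 10/7, a square-root branch point, modulus 10/7.
Branch term (-6/5)*sqrt(1 - λ/(-11/3)): its argument vanishes at λ = -11/3, a square-root branch point, modulus 11/3.
The radius of convergence is the smallest modulus among the singular points: 10/7.
The branch terms are analytic at -2 and contribute nothing to the residue; only the rational part matters.
At the order-2 pole -2 set g(λ) = (λ - (-2))^2*(rational part) = -40*λ**2/37 + 16*λ/37 - 13/34.
Order-2 pole: residue = g'(a); g'(-2) = 176/37, so the residue is 176/37.
List the singular points by increasing real part (a conjugate pair: the negative imaginary part first).

Radius of convergence at 0: 10/7.
At -11/3: an algebraic (square-root) branch point.
At -2: a pole of order 2; residue 176/37.
At 10/7: an algebraic (square-root) branch point.


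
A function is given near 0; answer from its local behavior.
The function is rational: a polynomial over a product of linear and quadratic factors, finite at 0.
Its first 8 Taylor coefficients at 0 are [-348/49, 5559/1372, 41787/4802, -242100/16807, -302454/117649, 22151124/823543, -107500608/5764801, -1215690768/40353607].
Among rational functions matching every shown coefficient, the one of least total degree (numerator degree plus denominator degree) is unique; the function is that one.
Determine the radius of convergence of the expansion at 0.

No rational of total degree below 3 reproduces all 8 coefficients; solving the [1/2] Pade equations on them gives f(λ) = (-19*λ/16 - 29/7)/(λ**2 + λ/2 + 7/12), whose expansion matches every shown term.
Denominator factor (λ**2 + λ/2 + 7/12): discriminant -25/12, complex-conjugate roots (-1/4) + ((5/12)*sqrt(3))*i and (-1/4) - ((5/12)*sqrt(3))*i; poles of order 1, moduli (1/6)*sqrt(21) and (1/6)*sqrt(21).
The radius of convergence is the smallest modulus among the singular points: (1/6)*sqrt(21).

The radius of convergence is (1/6)*sqrt(21).


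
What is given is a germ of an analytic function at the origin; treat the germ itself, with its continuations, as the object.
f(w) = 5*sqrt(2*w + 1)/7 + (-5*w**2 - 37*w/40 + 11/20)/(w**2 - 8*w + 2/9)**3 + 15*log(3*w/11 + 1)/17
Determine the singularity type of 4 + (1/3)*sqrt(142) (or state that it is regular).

The denominator factor w**2 - 8*w + 2/9 vanishes at 4 + (1/3)*sqrt(142) and appears to the power 3; the numerator there equals -29167/180 - (1637/120)*sqrt(142), nonzero, and no other factor vanishes.
The branch terms are analytic at this point.
Hence a pole whose order is the multiplicity, 3.

The point is a pole of order 3.


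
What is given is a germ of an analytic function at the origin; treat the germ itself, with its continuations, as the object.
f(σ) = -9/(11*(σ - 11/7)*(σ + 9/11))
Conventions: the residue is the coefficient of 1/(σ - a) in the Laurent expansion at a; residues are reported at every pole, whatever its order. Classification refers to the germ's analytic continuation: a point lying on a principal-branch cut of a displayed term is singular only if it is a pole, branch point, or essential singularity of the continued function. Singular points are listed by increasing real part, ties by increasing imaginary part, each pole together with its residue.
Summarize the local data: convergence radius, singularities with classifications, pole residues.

Denominator factor (σ + 9/11): pole of order 1 at -9/11, modulus 9/11.
Denominator factor (σ - 11/7): pole of order 1 at 11/7, modulus 11/7.
The radius of convergence is the smallest modulus among the singular points: 9/11.
At the order-1 pole -9/11 set g(σ) = (σ - (-9/11))*f(σ) = -9/(11*(σ - 11/7)).
Simple pole: residue = g(a) at a = -9/11, which is 63/184.
At the order-1 pole 11/7 set g(σ) = (σ - (11/7))*f(σ) = -9/(11*(σ + 9/11)).
Simple pole: residue = g(a) at a = 11/7, which is -63/184.
List the singular points by increasing real part (a conjugate pair: the negative imaginary part first).

Radius of convergence at 0: 9/11.
At -9/11: a pole of order 1; residue 63/184.
At 11/7: a pole of order 1; residue -63/184.


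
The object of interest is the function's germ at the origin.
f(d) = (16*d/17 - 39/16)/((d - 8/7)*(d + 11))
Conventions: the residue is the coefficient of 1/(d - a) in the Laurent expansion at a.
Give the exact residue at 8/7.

At the order-1 pole 8/7 set g(d) = (d - (8/7))*f(d) = (16*d/17 - 39/16)/(d + 11).
Simple pole: residue = g(a) at a = 8/7, which is -2593/23120.

The residue is -2593/23120.


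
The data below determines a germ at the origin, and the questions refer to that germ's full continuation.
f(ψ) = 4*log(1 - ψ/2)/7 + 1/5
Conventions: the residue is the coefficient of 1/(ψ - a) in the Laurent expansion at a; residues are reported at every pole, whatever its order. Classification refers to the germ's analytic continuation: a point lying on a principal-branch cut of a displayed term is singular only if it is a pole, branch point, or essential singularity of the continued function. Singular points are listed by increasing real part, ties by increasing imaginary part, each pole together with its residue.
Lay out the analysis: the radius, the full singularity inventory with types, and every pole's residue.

Radius of convergence at 0: 2.
At 2: a logarithmic branch point.

Branch term (4/7)*log(1 - ψ/(2)): its argument vanishes at ψ = 2, a logarithmic branch point, modulus 2.
The radius of convergence is the smallest modulus among the singular points: 2.


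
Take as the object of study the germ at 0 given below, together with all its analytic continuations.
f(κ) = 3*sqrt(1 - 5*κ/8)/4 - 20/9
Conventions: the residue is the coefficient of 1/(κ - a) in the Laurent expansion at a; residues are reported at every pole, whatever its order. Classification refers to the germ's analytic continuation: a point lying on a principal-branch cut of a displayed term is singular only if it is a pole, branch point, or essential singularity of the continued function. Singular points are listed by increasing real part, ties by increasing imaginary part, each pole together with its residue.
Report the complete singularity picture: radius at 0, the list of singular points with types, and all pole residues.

Branch term (3/4)*sqrt(1 - κ/(8/5)): its argument vanishes at κ = 8/5, a square-root branch point, modulus 8/5.
The radius of convergence is the smallest modulus among the singular points: 8/5.

Radius of convergence at 0: 8/5.
At 8/5: an algebraic (square-root) branch point.


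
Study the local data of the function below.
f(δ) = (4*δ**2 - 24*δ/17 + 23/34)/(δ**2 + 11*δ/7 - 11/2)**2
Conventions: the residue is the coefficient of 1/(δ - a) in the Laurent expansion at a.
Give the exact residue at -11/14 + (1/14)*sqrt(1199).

The factor δ**2 + 11*δ/7 - 11/2 splits as (δ - a)(δ - a') with a = -11/14 + (1/14)*sqrt(1199), a' = -11/14 - (1/14)*sqrt(1199). At the order-2 pole a set g(δ) = (δ - a)^2*f(δ) = [4*δ**2 - 24*δ/17 + 23/34] / (δ - a')^2.
Order-2 pole: residue = g'(a); g'(-11/14 + (1/14)*sqrt(1199)) = (13867/1437601)*sqrt(1199), so the residue is (13867/1437601)*sqrt(1199).

The residue is (13867/1437601)*sqrt(1199).


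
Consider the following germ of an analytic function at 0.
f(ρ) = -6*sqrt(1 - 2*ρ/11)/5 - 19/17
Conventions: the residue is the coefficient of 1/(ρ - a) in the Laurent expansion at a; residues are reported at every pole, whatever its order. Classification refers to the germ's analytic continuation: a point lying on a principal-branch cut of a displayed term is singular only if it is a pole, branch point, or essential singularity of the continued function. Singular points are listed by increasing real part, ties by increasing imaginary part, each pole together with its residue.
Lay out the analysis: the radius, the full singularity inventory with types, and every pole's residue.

Branch term (-6/5)*sqrt(1 - ρ/(11/2)): its argument vanishes at ρ = 11/2, a square-root branch point, modulus 11/2.
The radius of convergence is the smallest modulus among the singular points: 11/2.

Radius of convergence at 0: 11/2.
At 11/2: an algebraic (square-root) branch point.


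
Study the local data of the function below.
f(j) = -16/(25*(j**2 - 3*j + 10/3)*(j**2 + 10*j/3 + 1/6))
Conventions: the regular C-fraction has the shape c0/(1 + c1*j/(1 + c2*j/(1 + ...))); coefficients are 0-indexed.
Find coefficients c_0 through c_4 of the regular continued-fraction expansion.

The regular C-fraction coefficients are [-144/125, 191/10, 117/191, -4181/7449, 45458/163059].

Taylor coefficients (expand at 0): a_0 = -144/125, a_1 = 13752/625, a_2 = -1355436/3125, a_3 = 133477398/15625, a_4 = -13144425939/78125.
c0 = a_0 = -144/125. Peel one level at a time: if S = 1 + c*j/S' with S'(0) = 1, then c is the j-coefficient of S and S' = c*j/(S - 1).
S_1 = c0/f = 1 + (191/10)*j + (-117/10)*j^2 + ...; c1 = 191/10.
S_2 = c1*j/(S_1 - 1) = 1 + (117/191)*j + (12543/36481)*j^2 + ...; c2 = 117/191.
S_3 = c2*j/(S_2 - 1) = 1 + (-4181/7449)*j + (238/1521)*j^2 + ...; c3 = -4181/7449.
S_4 = c3*j/(S_3 - 1) = 1 + (45458/163059)*j + ...; c4 = 45458/163059.


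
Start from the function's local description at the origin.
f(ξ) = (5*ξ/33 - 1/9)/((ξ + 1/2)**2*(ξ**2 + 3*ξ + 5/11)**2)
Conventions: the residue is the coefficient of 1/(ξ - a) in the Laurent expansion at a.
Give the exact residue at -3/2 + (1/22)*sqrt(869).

The residue is 240328/385875 + (52366204/2408245875)*sqrt(869).

The factor ξ**2 + 3*ξ + 5/11 splits as (ξ - a)(ξ - a') with a = -3/2 + (1/22)*sqrt(869), a' = -3/2 - (1/22)*sqrt(869). At the order-2 pole a set g(ξ) = (ξ - a)^2*f(ξ) = [(5*ξ/33 - 1/9)/(ξ + 1/2)**2] / (ξ - a')^2.
Order-2 pole: residue = g'(a); g'(-3/2 + (1/22)*sqrt(869)) = 240328/385875 + (52366204/2408245875)*sqrt(869), so the residue is 240328/385875 + (52366204/2408245875)*sqrt(869).


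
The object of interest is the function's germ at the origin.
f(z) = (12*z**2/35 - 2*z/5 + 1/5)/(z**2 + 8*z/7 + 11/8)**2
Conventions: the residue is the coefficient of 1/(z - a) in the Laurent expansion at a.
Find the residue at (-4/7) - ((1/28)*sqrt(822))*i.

The factor z**2 + 8*z/7 + 11/8 splits as (z - a)(z - a') with a = (-4/7) - ((1/28)*sqrt(822))*i, a' = (-4/7) + ((1/28)*sqrt(822))*i. At the order-2 pole a set g(z) = (z - a)^2*f(z) = [12*z**2/35 - 2*z/5 + 1/5] / (z - a')^2.
Order-2 pole: residue = g'(a); g'((-4/7) - ((1/28)*sqrt(822))*i) = ((686/93845)*sqrt(822))*i, so the residue is ((686/93845)*sqrt(822))*i.

The residue is ((686/93845)*sqrt(822))*i.


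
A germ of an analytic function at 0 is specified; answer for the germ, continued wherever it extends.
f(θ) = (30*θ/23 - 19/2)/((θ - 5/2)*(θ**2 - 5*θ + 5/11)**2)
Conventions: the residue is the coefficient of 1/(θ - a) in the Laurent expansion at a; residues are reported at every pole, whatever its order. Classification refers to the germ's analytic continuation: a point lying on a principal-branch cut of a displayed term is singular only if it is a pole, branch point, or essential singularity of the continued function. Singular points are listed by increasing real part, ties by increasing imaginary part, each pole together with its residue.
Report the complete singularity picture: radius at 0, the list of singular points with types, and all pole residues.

Radius of convergence at 0: 5/2 - (1/22)*sqrt(2805).
At 5/2 - (1/22)*sqrt(2805): a pole of order 2; residue 138908/1495575 + (44/99705)*sqrt(2805).
At 5/2: a pole of order 1; residue -277816/1495575.
At 5/2 + (1/22)*sqrt(2805): a pole of order 2; residue 138908/1495575 - (44/99705)*sqrt(2805).

Denominator factor (θ**2 - 5*θ + 5/11)^2: discriminant 255/11, real irrational roots 5/2 + (1/22)*sqrt(2805) and 5/2 - (1/22)*sqrt(2805); poles of order 2, moduli 5/2 + (1/22)*sqrt(2805) and 5/2 - (1/22)*sqrt(2805).
Denominator factor (θ - 5/2): pole of order 1 at 5/2, modulus 5/2.
The radius of convergence is the smallest modulus among the singular points: 5/2 - (1/22)*sqrt(2805).
The factor θ**2 - 5*θ + 5/11 splits as (θ - a)(θ - a') with a = 5/2 - (1/22)*sqrt(2805), a' = 5/2 + (1/22)*sqrt(2805). At the order-2 pole a set g(θ) = (θ - a)^2*f(θ) = [(30*θ/23 - 19/2)/(θ - 5/2)] / (θ - a')^2.
Order-2 pole: residue = g'(a); g'(5/2 - (1/22)*sqrt(2805)) = 138908/1495575 + (44/99705)*sqrt(2805), so the residue is 138908/1495575 + (44/99705)*sqrt(2805).
At the order-1 pole 5/2 set g(θ) = (θ - (5/2))*f(θ) = (30*θ/23 - 19/2)/(θ**2 - 5*θ + 5/11)**2.
Simple pole: residue = g(a) at a = 5/2, which is -277816/1495575.
The factor θ**2 - 5*θ + 5/11 splits as (θ - a)(θ - a') with a = 5/2 + (1/22)*sqrt(2805), a' = 5/2 - (1/22)*sqrt(2805). At the order-2 pole a set g(θ) = (θ - a)^2*f(θ) = [(30*θ/23 - 19/2)/(θ - 5/2)] / (θ - a')^2.
Order-2 pole: residue = g'(a); g'(5/2 + (1/22)*sqrt(2805)) = 138908/1495575 - (44/99705)*sqrt(2805), so the residue is 138908/1495575 - (44/99705)*sqrt(2805).
List the singular points by increasing real part (a conjugate pair: the negative imaginary part first).


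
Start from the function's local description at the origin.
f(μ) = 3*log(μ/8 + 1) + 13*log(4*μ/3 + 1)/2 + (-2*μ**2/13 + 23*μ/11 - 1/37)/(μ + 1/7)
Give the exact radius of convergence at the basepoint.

Denominator factor (μ + 1/7): pole of order 1 at -1/7, modulus 1/7.
Branch term (3)*log(1 - μ/(-8)): its argument vanishes at μ = -8, a logarithmic branch point, modulus 8.
Branch term (13/2)*log(1 - μ/(-3/4)): its argument vanishes at μ = -3/4, a logarithmic branch point, modulus 3/4.
The radius of convergence is the smallest modulus among the singular points: 1/7.

The radius of convergence is 1/7.


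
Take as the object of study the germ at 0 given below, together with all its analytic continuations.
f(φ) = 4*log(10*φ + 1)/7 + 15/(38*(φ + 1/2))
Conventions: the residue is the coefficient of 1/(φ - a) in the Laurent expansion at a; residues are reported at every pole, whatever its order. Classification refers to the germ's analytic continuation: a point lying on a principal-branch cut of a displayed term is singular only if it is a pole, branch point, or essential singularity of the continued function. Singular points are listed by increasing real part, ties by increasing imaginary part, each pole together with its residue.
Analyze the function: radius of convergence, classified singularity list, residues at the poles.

Denominator factor (φ + 1/2): pole of order 1 at -1/2, modulus 1/2.
Branch term (4/7)*log(1 - φ/(-1/10)): its argument vanishes at φ = -1/10, a logarithmic branch point, modulus 1/10.
The radius of convergence is the smallest modulus among the singular points: 1/10.
The branch term is analytic at -1/2 and contributes nothing to the residue; only the rational part matters.
At the order-1 pole -1/2 set g(φ) = (φ - (-1/2))*(rational part) = 15/38.
Simple pole: residue = g(a) at a = -1/2, which is 15/38.
List the singular points by increasing real part (a conjugate pair: the negative imaginary part first).

Radius of convergence at 0: 1/10.
At -1/2: a pole of order 1; residue 15/38.
At -1/10: a logarithmic branch point.


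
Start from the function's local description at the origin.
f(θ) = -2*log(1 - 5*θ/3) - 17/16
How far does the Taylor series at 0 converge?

The radius of convergence is 3/5.

Branch term (-2)*log(1 - θ/(3/5)): its argument vanishes at θ = 3/5, a logarithmic branch point, modulus 3/5.
The radius of convergence is the smallest modulus among the singular points: 3/5.


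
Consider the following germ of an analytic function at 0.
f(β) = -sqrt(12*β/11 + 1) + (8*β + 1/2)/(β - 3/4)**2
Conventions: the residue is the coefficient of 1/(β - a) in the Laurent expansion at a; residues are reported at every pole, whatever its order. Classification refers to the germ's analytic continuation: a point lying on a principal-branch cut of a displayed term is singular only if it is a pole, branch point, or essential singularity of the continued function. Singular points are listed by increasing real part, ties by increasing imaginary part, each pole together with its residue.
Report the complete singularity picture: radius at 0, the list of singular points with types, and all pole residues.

Radius of convergence at 0: 3/4.
At -11/12: an algebraic (square-root) branch point.
At 3/4: a pole of order 2; residue 8.

Denominator factor (β - 3/4)^2: pole of order 2 at 3/4, modulus 3/4.
Branch term (-1)*sqrt(1 - β/(-11/12)): its argument vanishes at β = -11/12, a square-root branch point, modulus 11/12.
The radius of convergence is the smallest modulus among the singular points: 3/4.
The branch term is analytic at 3/4 and contributes nothing to the residue; only the rational part matters.
At the order-2 pole 3/4 set g(β) = (β - (3/4))^2*(rational part) = 8*β + 1/2.
Order-2 pole: residue = g'(a); g'(3/4) = 8, so the residue is 8.
List the singular points by increasing real part (a conjugate pair: the negative imaginary part first).


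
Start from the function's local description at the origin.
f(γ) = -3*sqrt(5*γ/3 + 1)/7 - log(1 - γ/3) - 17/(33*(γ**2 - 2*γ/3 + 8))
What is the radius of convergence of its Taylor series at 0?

Denominator factor (γ**2 - 2*γ/3 + 8): discriminant -284/9, complex-conjugate roots (1/3) + ((1/3)*sqrt(71))*i and (1/3) - ((1/3)*sqrt(71))*i; poles of order 1, moduli (2)*sqrt(2) and (2)*sqrt(2).
Branch term (-3/7)*sqrt(1 - γ/(-3/5)): its argument vanishes at γ = -3/5, a square-root branch point, modulus 3/5.
Branch term (-1)*log(1 - γ/(3)): its argument vanishes at γ = 3, a logarithmic branch point, modulus 3.
The radius of convergence is the smallest modulus among the singular points: 3/5.

The radius of convergence is 3/5.


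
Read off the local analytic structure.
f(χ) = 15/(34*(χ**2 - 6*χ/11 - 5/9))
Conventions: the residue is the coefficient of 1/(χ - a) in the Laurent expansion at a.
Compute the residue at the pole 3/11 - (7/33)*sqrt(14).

The residue is -(495/6664)*sqrt(14).

The factor χ**2 - 6*χ/11 - 5/9 splits as (χ - a)(χ - a') with a = 3/11 - (7/33)*sqrt(14), a' = 3/11 + (7/33)*sqrt(14). At the order-1 pole a set g(χ) = (χ - a)*f(χ) = [15/34] / (χ - a').
Simple pole: residue = g(a) at a = 3/11 - (7/33)*sqrt(14), which is -(495/6664)*sqrt(14).


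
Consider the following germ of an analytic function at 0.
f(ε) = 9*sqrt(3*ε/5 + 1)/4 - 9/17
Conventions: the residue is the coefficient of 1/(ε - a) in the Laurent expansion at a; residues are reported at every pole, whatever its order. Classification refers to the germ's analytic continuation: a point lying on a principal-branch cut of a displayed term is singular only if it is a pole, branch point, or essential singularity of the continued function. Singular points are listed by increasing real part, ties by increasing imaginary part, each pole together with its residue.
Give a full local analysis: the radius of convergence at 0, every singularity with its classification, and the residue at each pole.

Branch term (9/4)*sqrt(1 - ε/(-5/3)): its argument vanishes at ε = -5/3, a square-root branch point, modulus 5/3.
The radius of convergence is the smallest modulus among the singular points: 5/3.

Radius of convergence at 0: 5/3.
At -5/3: an algebraic (square-root) branch point.


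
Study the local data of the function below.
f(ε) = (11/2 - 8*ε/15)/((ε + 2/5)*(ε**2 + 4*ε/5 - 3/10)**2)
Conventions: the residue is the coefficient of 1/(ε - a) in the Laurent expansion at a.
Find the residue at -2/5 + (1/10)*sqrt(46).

The residue is -21425/1587 + (100/1587)*sqrt(46).

The factor ε**2 + 4*ε/5 - 3/10 splits as (ε - a)(ε - a') with a = -2/5 + (1/10)*sqrt(46), a' = -2/5 - (1/10)*sqrt(46). At the order-2 pole a set g(ε) = (ε - a)^2*f(ε) = [(11/2 - 8*ε/15)/(ε + 2/5)] / (ε - a')^2.
Order-2 pole: residue = g'(a); g'(-2/5 + (1/10)*sqrt(46)) = -21425/1587 + (100/1587)*sqrt(46), so the residue is -21425/1587 + (100/1587)*sqrt(46).


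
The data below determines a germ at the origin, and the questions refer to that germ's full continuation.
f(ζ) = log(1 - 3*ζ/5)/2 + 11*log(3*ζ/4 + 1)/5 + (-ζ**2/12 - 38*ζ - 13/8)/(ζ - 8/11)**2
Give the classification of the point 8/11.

The denominator factor ζ - 8/11 vanishes at 8/11 and appears to the power 2; the numerator there equals -85103/2904, nonzero, and no other factor vanishes.
The branch terms are analytic at this point.
Hence a pole whose order is the multiplicity, 2.

The point is a pole of order 2.


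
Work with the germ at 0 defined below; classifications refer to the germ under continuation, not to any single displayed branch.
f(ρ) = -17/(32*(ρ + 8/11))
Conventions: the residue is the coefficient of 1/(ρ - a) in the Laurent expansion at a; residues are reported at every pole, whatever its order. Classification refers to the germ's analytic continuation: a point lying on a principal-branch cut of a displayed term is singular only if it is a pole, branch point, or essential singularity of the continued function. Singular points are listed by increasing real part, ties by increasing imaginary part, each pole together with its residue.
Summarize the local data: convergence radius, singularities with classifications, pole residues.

Denominator factor (ρ + 8/11): pole of order 1 at -8/11, modulus 8/11.
The radius of convergence is the smallest modulus among the singular points: 8/11.
At the order-1 pole -8/11 set g(ρ) = (ρ - (-8/11))*f(ρ) = -17/32.
Simple pole: residue = g(a) at a = -8/11, which is -17/32.

Radius of convergence at 0: 8/11.
At -8/11: a pole of order 1; residue -17/32.


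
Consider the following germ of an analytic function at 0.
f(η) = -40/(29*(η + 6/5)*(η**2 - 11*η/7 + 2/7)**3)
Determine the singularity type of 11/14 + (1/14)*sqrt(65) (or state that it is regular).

The point is a pole of order 3.

The denominator factor η**2 - 11*η/7 + 2/7 vanishes at 11/14 + (1/14)*sqrt(65) and appears to the power 3; the numerator there equals -40/29, nonzero, and no other factor vanishes.
Hence a pole whose order is the multiplicity, 3.


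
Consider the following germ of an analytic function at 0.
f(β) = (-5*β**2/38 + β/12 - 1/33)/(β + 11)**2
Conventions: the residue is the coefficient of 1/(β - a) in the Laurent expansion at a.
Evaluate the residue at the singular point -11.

The residue is 679/228.

At the order-2 pole -11 set g(β) = (β - (-11))^2*f(β) = -5*β**2/38 + β/12 - 1/33.
Order-2 pole: residue = g'(a); g'(-11) = 679/228, so the residue is 679/228.


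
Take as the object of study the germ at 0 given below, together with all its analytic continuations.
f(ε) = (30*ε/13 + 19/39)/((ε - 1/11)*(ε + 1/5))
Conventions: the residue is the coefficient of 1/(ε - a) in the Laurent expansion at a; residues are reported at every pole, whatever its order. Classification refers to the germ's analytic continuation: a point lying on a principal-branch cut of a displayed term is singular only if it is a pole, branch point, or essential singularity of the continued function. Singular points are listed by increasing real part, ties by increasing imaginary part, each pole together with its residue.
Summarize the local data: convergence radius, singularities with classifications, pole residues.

Denominator factor (ε - 1/11): pole of order 1 at 1/11, modulus 1/11.
Denominator factor (ε + 1/5): pole of order 1 at -1/5, modulus 1/5.
The radius of convergence is the smallest modulus among the singular points: 1/11.
At the order-1 pole -1/5 set g(ε) = (ε - (-1/5))*f(ε) = (30*ε/13 + 19/39)/(ε - 1/11).
Simple pole: residue = g(a) at a = -1/5, which is -55/624.
At the order-1 pole 1/11 set g(ε) = (ε - (1/11))*f(ε) = (30*ε/13 + 19/39)/(ε + 1/5).
Simple pole: residue = g(a) at a = 1/11, which is 115/48.
List the singular points by increasing real part (a conjugate pair: the negative imaginary part first).

Radius of convergence at 0: 1/11.
At -1/5: a pole of order 1; residue -55/624.
At 1/11: a pole of order 1; residue 115/48.


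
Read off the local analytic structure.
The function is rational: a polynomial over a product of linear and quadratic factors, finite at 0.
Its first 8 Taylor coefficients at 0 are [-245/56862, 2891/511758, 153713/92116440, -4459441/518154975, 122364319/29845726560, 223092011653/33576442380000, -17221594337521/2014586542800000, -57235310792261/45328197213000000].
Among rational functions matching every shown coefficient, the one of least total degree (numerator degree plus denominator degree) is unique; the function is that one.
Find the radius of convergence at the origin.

The radius of convergence is (3/7)*sqrt(7).

No rational of total degree below 6 reproduces all 8 coefficients; solving the [0/6] Pade equations on them gives f(κ) = -15/(26*(κ + 9)**2*(κ**2 + 7*κ/10 + 9/7)**2), whose expansion matches every shown term.
Denominator factor (κ + 9)^2: pole of order 2 at -9, modulus 9.
Denominator factor (κ**2 + 7*κ/10 + 9/7)^2: discriminant -3257/700, complex-conjugate roots (-7/20) + ((1/140)*sqrt(22799))*i and (-7/20) - ((1/140)*sqrt(22799))*i; poles of order 2, moduli (3/7)*sqrt(7) and (3/7)*sqrt(7).
The radius of convergence is the smallest modulus among the singular points: (3/7)*sqrt(7).
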